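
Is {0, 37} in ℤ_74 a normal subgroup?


H = {0, 37} in ℤ_74
ℤ_74 is abelian; every subgroup of an abelian group is normal

Yes, normal subgroup


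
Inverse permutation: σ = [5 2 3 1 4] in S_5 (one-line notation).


To find σ⁻¹, swap domain and range:
σ(1) = 5 → σ⁻¹(5) = 1
σ(2) = 2 → σ⁻¹(2) = 2
σ(3) = 3 → σ⁻¹(3) = 3
σ(4) = 1 → σ⁻¹(1) = 4
σ(5) = 4 → σ⁻¹(4) = 5

σ⁻¹ = [4 2 3 5 1]


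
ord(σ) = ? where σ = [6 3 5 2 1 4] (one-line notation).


Cycle decomposition: (1 6 4 2 3 5)
Cycle lengths: 6
Order = lcm(6) = 6

ord(σ) = 6


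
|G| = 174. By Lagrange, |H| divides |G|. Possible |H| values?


Lagrange's theorem: |H| divides |G|
|G| = 174
Divisors of 174: 1, 2, 3, 6, 29, 58, 87, 174

Possible subgroup orders: {1, 2, 3, 6, 29, 58, 87, 174}


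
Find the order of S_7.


|S_n| = n! (number of permutations of n symbols)
|S_7| = 7! = 5040

|S_7| = 5040


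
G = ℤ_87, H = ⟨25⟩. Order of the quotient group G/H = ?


|⟨25⟩| = n / gcd(25, 87) = 87 / 1 = 87
H is normal (ℤ_87 is abelian).
|G/H| = |G| / |H| = 87 / 87 = 1

|G/H| = 1


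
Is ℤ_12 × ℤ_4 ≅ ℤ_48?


Comparing ℤ_12 × ℤ_4 and ℤ_48:
gcd(12,4) = 4 ≠ 1. Max element order in ℤ_12×ℤ_4 is lcm(12,4) = 12 < 48, so it has no element of order 48

No, ℤ_12 × ℤ_4 ≇ ℤ_48


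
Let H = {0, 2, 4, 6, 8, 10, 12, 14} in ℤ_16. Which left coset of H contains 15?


15 + H = {15 + h (mod 16) : h ∈ H}
15+0=15, 15+2=1, 15+4=3, 15+6=5, 15+8=7, 15+10=9, 15+12=11, 15+14=13
15 + H = {1, 3, 5, 7, 9, 11, 13, 15} = 1 + H

15 + H = {1, 3, 5, 7, 9, 11, 13, 15}


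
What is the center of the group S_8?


Z(G) = {g ∈ G | gx = xg for all x ∈ G}
S_n is non-abelian for n ≥ 3; Z(S_8) is trivial

Z(S_8) = {e}


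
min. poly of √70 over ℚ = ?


√70 satisfies x² - 70 = 0, irreducible over ℚ since 70 is squarefree

Minimal polynomial: x² - 70


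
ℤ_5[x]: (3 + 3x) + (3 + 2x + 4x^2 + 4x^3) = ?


Add coefficients mod 5:
x^0: 3 + 3 = 1 (mod 5)
x^1: 3 + 2 = 0 (mod 5)
x^2: 0 + 4 = 4 (mod 5)
x^3: 0 + 4 = 4 (mod 5)
Result: 1 + 4x^2 + 4x^3

f + g = 1 + 4x^2 + 4x^3


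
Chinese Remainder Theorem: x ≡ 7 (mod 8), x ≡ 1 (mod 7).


m₁ = 8, m₂ = 7, gcd = 1, so CRT applies. M = m₁·m₂ = 56
Let M₁ = M/m₁ = 7, M₂ = M/m₂ = 8
Find y₁ ≡ M₁⁻¹ (mod m₁): 7⁻¹ ≡ 7 (mod 8)
Find y₂ ≡ M₂⁻¹ (mod m₂): 8⁻¹ ≡ 1 (mod 7)
x = a₁·M₁·y₁ + a₂·M₂·y₂ = 7·7·7 + 1·8·1 = 351
Reduce mod 56: x ≡ 15
Check: 15 mod 8 = 7 ✓, 15 mod 7 = 1 ✓

x ≡ 15 (mod 56)


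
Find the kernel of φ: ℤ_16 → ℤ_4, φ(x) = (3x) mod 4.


Kernel = preimage of identity
ker(φ) = {x ∈ ℤ_16 : 3x ≡ 0 (mod 4)}. Since 4 | 16, φ is well-defined. The kernel is the cyclic subgroup ⟨4⟩ of ℤ_16 (order 4), i.e. {0, 4, 8, 12}

ker(φ) = {0, 4, 8, 12}


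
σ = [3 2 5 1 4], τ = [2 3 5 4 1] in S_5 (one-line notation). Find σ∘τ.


σ∘τ: apply τ first, then σ
1 →τ 2 →σ 2
2 →τ 3 →σ 5
3 →τ 5 →σ 4
4 →τ 4 →σ 1
5 →τ 1 →σ 3

σ∘τ = [2 5 4 1 3]


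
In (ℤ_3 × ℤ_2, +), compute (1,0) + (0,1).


Operation: componentwise addition mod (3, 2)
(1,0) + (0,1) = ((a₁+b₁) mod 3, (a₂+b₂) mod 2) with a = (1,0), b = (0,1)

(1,0) + (0,1) = (1,1)


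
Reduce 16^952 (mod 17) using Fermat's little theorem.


Fermat's little theorem: if p is prime and gcd(a,p)=1, then a^(p-1) ≡ 1 (mod p)
p = 17 is prime, gcd(16,17) = 1
Reduce exponent: 952 mod 16 = 8
So 16^952 ≡ 16^8 (mod 17)
16^8 mod 17 = 1

16^952 ≡ 1 (mod 17)


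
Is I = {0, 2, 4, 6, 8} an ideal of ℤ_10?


Check ideal conditions for I = {0, 2, 4, 6, 8} in ℤ_10:
(1) I is an additive subgroup? Yes
(2) For r ∈ ℤ_10 and a ∈ I: r·a ∈ I? Yes

Yes, I is an ideal of ℤ_10


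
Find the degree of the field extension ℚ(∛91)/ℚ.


∛91 has minimal polynomial x³ - 91 (irreducible over ℚ since 91 is not a perfect cube)

[ℚ(∛91)/ℚ] = 3


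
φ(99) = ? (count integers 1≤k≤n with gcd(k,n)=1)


Factor n: 99 = 3^2 × 11
φ(n) = n · ∏(1 - 1/p) over distinct primes p | n
φ(99) = 99 · (1 - 1/3) · (1 - 1/11) = 60

φ(99) = 60


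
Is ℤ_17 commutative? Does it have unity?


ℤ_17 is a commutative ring with unity 1; 17 is prime, so ℤ_17 is a field (hence an integral domain)
Commutative: Yes
Integral domain: Yes
Has unity: Yes

ℤ_17: Commutative=Yes, Unity=Yes


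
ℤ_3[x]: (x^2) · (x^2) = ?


Expand and collect like terms; reduce coefficients mod 3:
x^0: 0·0 = 0 ≡ 0 (mod 3)
x^1: 0·0 + 0·0 = 0 ≡ 0 (mod 3)
x^2: 0·1 + 0·0 + 1·0 = 0 ≡ 0 (mod 3)
x^3: 0·1 + 1·0 = 0 ≡ 0 (mod 3)
x^4: 1·1 = 1 ≡ 1 (mod 3)
Result: x^4

f · g = x^4


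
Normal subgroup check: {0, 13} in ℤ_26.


H = {0, 13} in ℤ_26
ℤ_26 is abelian; every subgroup of an abelian group is normal

Yes, normal subgroup


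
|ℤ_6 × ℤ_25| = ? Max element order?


|ℤ_6 × ℤ_25| = 6 × 25 = 150
Max element order = lcm(6,25) = 150
Cyclic? Yes (gcd=1)

|ℤ_6×ℤ_25| = 150, max element order = 150


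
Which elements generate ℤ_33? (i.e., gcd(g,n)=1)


g generates ℤ_n iff gcd(g,n) = 1
Prime factors of 33: 3, 11
Generators are g ∈ {1,...,32} not divisible by any of these primes.
Generators: {1, 2, 4, 5, 7, 8, 10, 13, 14, 16, 17, 19, 20, 23, 25, 26, 28, 29, 31, 32}
Number of generators = φ(33) = 20

Generators of ℤ_33 = {1, 2, 4, 5, 7, 8, 10, 13, 14, 16, 17, 19, 20, 23, 25, 26, 28, 29, 31, 32}


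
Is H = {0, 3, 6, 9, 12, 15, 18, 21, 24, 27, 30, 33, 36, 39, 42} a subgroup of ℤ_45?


Subgroup test for H = {0, 3, 6, 9, 12, 15, 18, 21, 24, 27, 30, 33, 36, 39, 42} in (ℤ_45, +):
(1) 0 ∈ H? Yes
(2) Closure: for all a,b ∈ H, (a+b) mod 45 ∈ H? Yes
(3) Inverses: for all a ∈ H, -a mod 45 ∈ H? Yes

Yes, H is a subgroup of ℤ_45


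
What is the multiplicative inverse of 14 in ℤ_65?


Use the extended Euclidean algorithm to write 1 = 14·s + 65·t; then s mod 65 is the inverse.
Euclidean algorithm:
  14 = 0·65 + 14
  65 = 4·14 + 9
  14 = 1·9 + 5
  9 = 1·5 + 4
  5 = 1·4 + 1
  4 = 4·1 + 0
gcd(14,65) = 1
Back-substitution gives: 14·(14) + 65·(-3) = 1
So 14⁻¹ ≡ 14 ≡ 14 (mod 65)
Check: 14 × 14 = 196 ≡ 1 (mod 65) ✓

14⁻¹ ≡ 14 (mod 65)


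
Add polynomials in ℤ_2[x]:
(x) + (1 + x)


Add coefficients mod 2:
x^0: 0 + 1 = 1 (mod 2)
x^1: 1 + 1 = 0 (mod 2)
Result: 1

f + g = 1


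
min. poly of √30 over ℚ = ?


√30 satisfies x² - 30 = 0, irreducible over ℚ since 30 is squarefree

Minimal polynomial: x² - 30


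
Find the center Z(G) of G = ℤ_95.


Z(G) = {g ∈ G | gx = xg for all x ∈ G}
ℤ_95 is abelian, so Z(G) = G

Z(ℤ_95) = ℤ_95


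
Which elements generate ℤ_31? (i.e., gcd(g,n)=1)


g generates ℤ_n iff gcd(g,n) = 1
Prime factors of 31: 31
Generators are g ∈ {1,...,30} not divisible by any of these primes.
Generators: {1, 2, 3, 4, 5, 6, 7, 8, 9, 10, 11, 12, 13, 14, 15, 16, 17, 18, 19, 20, 21, 22, 23, 24, 25, 26, 27, 28, 29, 30}
Number of generators = φ(31) = 30

Generators of ℤ_31 = {1, 2, 3, 4, 5, 6, 7, 8, 9, 10, 11, 12, 13, 14, 15, 16, 17, 18, 19, 20, 21, 22, 23, 24, 25, 26, 27, 28, 29, 30}


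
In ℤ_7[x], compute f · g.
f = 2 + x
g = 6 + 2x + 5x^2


Expand and collect like terms; reduce coefficients mod 7:
x^0: 2·6 = 12 ≡ 5 (mod 7)
x^1: 2·2 + 1·6 = 10 ≡ 3 (mod 7)
x^2: 2·5 + 1·2 = 12 ≡ 5 (mod 7)
x^3: 1·5 = 5 ≡ 5 (mod 7)
Result: 5 + 3x + 5x^2 + 5x^3

f · g = 5 + 3x + 5x^2 + 5x^3


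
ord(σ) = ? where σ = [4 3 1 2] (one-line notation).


Cycle decomposition: (1 4 2 3)
Cycle lengths: 4
Order = lcm(4) = 4

ord(σ) = 4


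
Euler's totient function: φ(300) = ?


Factor n: 300 = 2^2 × 3 × 5^2
φ(n) = n · ∏(1 - 1/p) over distinct primes p | n
φ(300) = 300 · (1 - 1/2) · (1 - 1/3) · (1 - 1/5) = 80

φ(300) = 80


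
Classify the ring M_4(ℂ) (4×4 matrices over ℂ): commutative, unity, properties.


Matrix multiplication is non-commutative for n ≥ 2; the identity matrix I is the unity; singular matrices give zero divisors, so not an integral domain
Commutative: No
Integral domain: No
Has unity: Yes

M_4(ℂ) (4×4 matrices over ℂ): Commutative=No, Unity=Yes


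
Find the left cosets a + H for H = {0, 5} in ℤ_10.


H = {0, 5}, |H| = 2
Number of cosets = |G|/|H| = 10/2 = 5
0 + H = {0, 5}
1 + H = {1, 6}
2 + H = {2, 7}
3 + H = {3, 8}
4 + H = {4, 9}

Cosets: 0+H={0,5}; 1+H={1,6}; 2+H={2,7}; 3+H={3,8}; 4+H={4,9}


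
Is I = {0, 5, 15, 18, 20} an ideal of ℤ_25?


Check ideal conditions for I = {0, 5, 15, 18, 20} in ℤ_25:
(1) I is an additive subgroup? No
(2) For r ∈ ℤ_25 and a ∈ I: r·a ∈ I? No  [counterexample: r=2, a=5, r·a mod 25 = 10 ∉ I]

No, I is not an ideal of ℤ_25


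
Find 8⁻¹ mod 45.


Use the extended Euclidean algorithm to write 1 = 8·s + 45·t; then s mod 45 is the inverse.
Euclidean algorithm:
  8 = 0·45 + 8
  45 = 5·8 + 5
  8 = 1·5 + 3
  5 = 1·3 + 2
  3 = 1·2 + 1
  2 = 2·1 + 0
gcd(8,45) = 1
Back-substitution gives: 8·(17) + 45·(-3) = 1
So 8⁻¹ ≡ 17 ≡ 17 (mod 45)
Check: 8 × 17 = 136 ≡ 1 (mod 45) ✓

8⁻¹ ≡ 17 (mod 45)


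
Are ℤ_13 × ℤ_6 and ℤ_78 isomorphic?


Comparing ℤ_13 × ℤ_6 and ℤ_78:
gcd(13,6) = 1, so ℤ_13 × ℤ_6 ≅ ℤ_78 (CRT)

Yes, ℤ_13 × ℤ_6 ≅ ℤ_78


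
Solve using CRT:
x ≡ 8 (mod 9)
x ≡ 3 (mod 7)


m₁ = 9, m₂ = 7, gcd = 1, so CRT applies. M = m₁·m₂ = 63
Let M₁ = M/m₁ = 7, M₂ = M/m₂ = 9
Find y₁ ≡ M₁⁻¹ (mod m₁): 7⁻¹ ≡ 4 (mod 9)
Find y₂ ≡ M₂⁻¹ (mod m₂): 9⁻¹ ≡ 4 (mod 7)
x = a₁·M₁·y₁ + a₂·M₂·y₂ = 8·7·4 + 3·9·4 = 332
Reduce mod 63: x ≡ 17
Check: 17 mod 9 = 8 ✓, 17 mod 7 = 3 ✓

x ≡ 17 (mod 63)


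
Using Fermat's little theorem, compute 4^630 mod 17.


Fermat's little theorem: if p is prime and gcd(a,p)=1, then a^(p-1) ≡ 1 (mod p)
p = 17 is prime, gcd(4,17) = 1
Reduce exponent: 630 mod 16 = 6
So 4^630 ≡ 4^6 (mod 17)
4^6 mod 17 = 16

4^630 ≡ 16 (mod 17)


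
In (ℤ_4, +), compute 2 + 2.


Operation: addition mod 4
2 + 2 = (a + b) mod 4 with a = 2, b = 2

2 + 2 = 0


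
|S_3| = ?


|S_n| = n! (number of permutations of n symbols)
|S_3| = 3! = 6

|S_3| = 6


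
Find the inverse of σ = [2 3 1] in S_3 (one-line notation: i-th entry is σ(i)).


To find σ⁻¹, swap domain and range:
σ(1) = 2 → σ⁻¹(2) = 1
σ(2) = 3 → σ⁻¹(3) = 2
σ(3) = 1 → σ⁻¹(1) = 3

σ⁻¹ = [3 1 2]


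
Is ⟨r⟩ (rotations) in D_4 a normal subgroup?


H = ⟨r⟩ (rotations) in D_4
The rotation subgroup ⟨r⟩ has index 2 in D_4, so it is normal

Yes, normal subgroup


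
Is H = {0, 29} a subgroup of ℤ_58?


Subgroup test for H = {0, 29} in (ℤ_58, +):
(1) 0 ∈ H? Yes
(2) Closure: for all a,b ∈ H, (a+b) mod 58 ∈ H? Yes
(3) Inverses: for all a ∈ H, -a mod 58 ∈ H? Yes

Yes, H is a subgroup of ℤ_58


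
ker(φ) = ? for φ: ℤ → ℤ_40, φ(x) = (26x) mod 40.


Kernel = preimage of identity
ker(φ) = {x ∈ ℤ : 26x ≡ 0 (mod 40)}. gcd(26,40) = 2, so 26x ≡ 0 (mod 40) ⟺ x ≡ 0 (mod 40/2 = 20). Hence ker(φ) = 20ℤ

ker(φ) = 20ℤ


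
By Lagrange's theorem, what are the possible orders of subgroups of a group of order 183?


Lagrange's theorem: |H| divides |G|
|G| = 183
Divisors of 183: 1, 3, 61, 183

Possible subgroup orders: {1, 3, 61, 183}


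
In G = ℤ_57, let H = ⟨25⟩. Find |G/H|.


|⟨25⟩| = n / gcd(25, 57) = 57 / 1 = 57
H is normal (ℤ_57 is abelian).
|G/H| = |G| / |H| = 57 / 57 = 1

|G/H| = 1


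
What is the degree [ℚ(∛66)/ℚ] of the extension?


∛66 has minimal polynomial x³ - 66 (irreducible over ℚ since 66 is not a perfect cube)

[ℚ(∛66)/ℚ] = 3


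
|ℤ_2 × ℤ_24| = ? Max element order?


|ℤ_2 × ℤ_24| = 2 × 24 = 48
Max element order = lcm(2,24) = 24
Cyclic? No (gcd=2)

|ℤ_2×ℤ_24| = 48, max element order = 24


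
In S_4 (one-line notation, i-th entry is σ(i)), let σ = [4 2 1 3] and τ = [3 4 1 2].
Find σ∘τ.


σ∘τ: apply τ first, then σ
1 →τ 3 →σ 1
2 →τ 4 →σ 3
3 →τ 1 →σ 4
4 →τ 2 →σ 2

σ∘τ = [1 3 4 2]


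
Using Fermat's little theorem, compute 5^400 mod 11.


Fermat's little theorem: if p is prime and gcd(a,p)=1, then a^(p-1) ≡ 1 (mod p)
p = 11 is prime, gcd(5,11) = 1
Reduce exponent: 400 mod 10 = 0
So 5^400 ≡ 5^0 (mod 11)
5^0 = 1

5^400 ≡ 1 (mod 11)


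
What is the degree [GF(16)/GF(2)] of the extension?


GF(16) = GF(2^4), so the extension degree is 4

[GF(16)/GF(2)] = 4


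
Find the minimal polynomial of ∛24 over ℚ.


∛24 satisfies x³ - 24 = 0, irreducible over ℚ (no rational root; 24 is not a perfect cube)

Minimal polynomial: x³ - 24


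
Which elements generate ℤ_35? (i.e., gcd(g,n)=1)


g generates ℤ_n iff gcd(g,n) = 1
Prime factors of 35: 5, 7
Generators are g ∈ {1,...,34} not divisible by any of these primes.
Generators: {1, 2, 3, 4, 6, 8, 9, 11, 12, 13, 16, 17, 18, 19, 22, 23, 24, 26, 27, 29, 31, 32, 33, 34}
Number of generators = φ(35) = 24

Generators of ℤ_35 = {1, 2, 3, 4, 6, 8, 9, 11, 12, 13, 16, 17, 18, 19, 22, 23, 24, 26, 27, 29, 31, 32, 33, 34}


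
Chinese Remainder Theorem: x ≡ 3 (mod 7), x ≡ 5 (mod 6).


m₁ = 7, m₂ = 6, gcd = 1, so CRT applies. M = m₁·m₂ = 42
Let M₁ = M/m₁ = 6, M₂ = M/m₂ = 7
Find y₁ ≡ M₁⁻¹ (mod m₁): 6⁻¹ ≡ 6 (mod 7)
Find y₂ ≡ M₂⁻¹ (mod m₂): 7⁻¹ ≡ 1 (mod 6)
x = a₁·M₁·y₁ + a₂·M₂·y₂ = 3·6·6 + 5·7·1 = 143
Reduce mod 42: x ≡ 17
Check: 17 mod 7 = 3 ✓, 17 mod 6 = 5 ✓

x ≡ 17 (mod 42)


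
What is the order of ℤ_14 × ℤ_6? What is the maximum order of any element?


|ℤ_14 × ℤ_6| = 14 × 6 = 84
Max element order = lcm(14,6) = 42
Cyclic? No (gcd=2)

|ℤ_14×ℤ_6| = 84, max element order = 42


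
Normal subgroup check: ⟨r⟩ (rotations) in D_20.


H = ⟨r⟩ (rotations) in D_20
The rotation subgroup ⟨r⟩ has index 2 in D_20, so it is normal

Yes, normal subgroup


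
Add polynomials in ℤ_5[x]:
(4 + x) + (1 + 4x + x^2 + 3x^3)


Add coefficients mod 5:
x^0: 4 + 1 = 0 (mod 5)
x^1: 1 + 4 = 0 (mod 5)
x^2: 0 + 1 = 1 (mod 5)
x^3: 0 + 3 = 3 (mod 5)
Result: x^2 + 3x^3

f + g = x^2 + 3x^3


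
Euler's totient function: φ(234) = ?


Factor n: 234 = 2 × 3^2 × 13
φ(n) = n · ∏(1 - 1/p) over distinct primes p | n
φ(234) = 234 · (1 - 1/2) · (1 - 1/3) · (1 - 1/13) = 72

φ(234) = 72


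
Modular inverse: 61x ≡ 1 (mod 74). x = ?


Use the extended Euclidean algorithm to write 1 = 61·s + 74·t; then s mod 74 is the inverse.
Euclidean algorithm:
  61 = 0·74 + 61
  74 = 1·61 + 13
  61 = 4·13 + 9
  13 = 1·9 + 4
  9 = 2·4 + 1
  4 = 4·1 + 0
gcd(61,74) = 1
Back-substitution gives: 61·(17) + 74·(-14) = 1
So 61⁻¹ ≡ 17 ≡ 17 (mod 74)
Check: 61 × 17 = 1037 ≡ 1 (mod 74) ✓

61⁻¹ ≡ 17 (mod 74)


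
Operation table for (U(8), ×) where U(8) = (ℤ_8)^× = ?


Elements: {1, 3, 5, 7}
Operation: multiplication mod 8
Entry (a, b) = (a × b) mod 8

Cayley table:
  | 1 | 3 | 5 | 7
1 | 1 | 3 | 5 | 7
3 | 3 | 1 | 7 | 5
5 | 5 | 7 | 1 | 3
7 | 7 | 5 | 3 | 1


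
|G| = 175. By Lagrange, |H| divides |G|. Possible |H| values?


Lagrange's theorem: |H| divides |G|
|G| = 175
Divisors of 175: 1, 5, 7, 25, 35, 175

Possible subgroup orders: {1, 5, 7, 25, 35, 175}


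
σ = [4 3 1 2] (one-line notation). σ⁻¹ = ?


To find σ⁻¹, swap domain and range:
σ(1) = 4 → σ⁻¹(4) = 1
σ(2) = 3 → σ⁻¹(3) = 2
σ(3) = 1 → σ⁻¹(1) = 3
σ(4) = 2 → σ⁻¹(2) = 4

σ⁻¹ = [3 4 2 1]


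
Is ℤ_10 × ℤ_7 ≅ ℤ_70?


Comparing ℤ_10 × ℤ_7 and ℤ_70:
gcd(10,7) = 1, so ℤ_10 × ℤ_7 ≅ ℤ_70 (CRT)

Yes, ℤ_10 × ℤ_7 ≅ ℤ_70


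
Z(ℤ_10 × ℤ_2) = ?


Z(G) = {g ∈ G | gx = xg for all x ∈ G}
Direct product of abelian groups is abelian, so Z(G) = G

Z(ℤ_10 × ℤ_2) = ℤ_10 × ℤ_2


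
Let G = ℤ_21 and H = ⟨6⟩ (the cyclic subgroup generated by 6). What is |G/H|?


|⟨6⟩| = n / gcd(6, 21) = 21 / 3 = 7
H is normal (ℤ_21 is abelian).
|G/H| = |G| / |H| = 21 / 7 = 3

|G/H| = 3


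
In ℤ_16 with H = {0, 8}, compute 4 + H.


4 + H = {4 + h (mod 16) : h ∈ H}
4+0=4, 4+8=12

4 + H = {4, 12}


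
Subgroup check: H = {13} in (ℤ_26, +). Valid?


Subgroup test for H = {13} in (ℤ_26, +):
(1) 0 ∈ H? No
(2) Closure: for all a,b ∈ H, (a+b) mod 26 ∈ H? No  [counterexample: 13 + 13 = 0 ∉ H]
(3) Inverses: for all a ∈ H, -a mod 26 ∈ H? Yes

No, H is not a subgroup of ℤ_26


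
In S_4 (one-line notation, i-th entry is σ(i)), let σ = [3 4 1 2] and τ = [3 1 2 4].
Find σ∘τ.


σ∘τ: apply τ first, then σ
1 →τ 3 →σ 1
2 →τ 1 →σ 3
3 →τ 2 →σ 4
4 →τ 4 →σ 2

σ∘τ = [1 3 4 2]


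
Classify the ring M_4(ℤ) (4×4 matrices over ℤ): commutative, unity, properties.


Matrix multiplication is non-commutative for n ≥ 2; the identity matrix I is the unity; singular matrices give zero divisors, so not an integral domain
Commutative: No
Integral domain: No
Has unity: Yes

M_4(ℤ) (4×4 matrices over ℤ): Commutative=No, Unity=Yes


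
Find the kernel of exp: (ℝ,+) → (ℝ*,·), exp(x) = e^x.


Kernel = preimage of identity
ker(exp) = {x ∈ ℝ | e^x = 1} = {0}

ker(exp) = {0}


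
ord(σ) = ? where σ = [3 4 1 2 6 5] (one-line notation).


Cycle decomposition: (1 3) (2 4) (5 6)
Cycle lengths: 2, 2, 2
Order = lcm(2, 2, 2) = 2

ord(σ) = 2


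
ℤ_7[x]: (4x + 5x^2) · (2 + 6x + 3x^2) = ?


Expand and collect like terms; reduce coefficients mod 7:
x^0: 0·2 = 0 ≡ 0 (mod 7)
x^1: 0·6 + 4·2 = 8 ≡ 1 (mod 7)
x^2: 0·3 + 4·6 + 5·2 = 34 ≡ 6 (mod 7)
x^3: 4·3 + 5·6 = 42 ≡ 0 (mod 7)
x^4: 5·3 = 15 ≡ 1 (mod 7)
Result: x + 6x^2 + x^4

f · g = x + 6x^2 + x^4


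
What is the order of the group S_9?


|S_n| = n! (number of permutations of n symbols)
|S_9| = 9! = 362880

|S_9| = 362880


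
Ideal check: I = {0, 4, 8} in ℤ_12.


Check ideal conditions for I = {0, 4, 8} in ℤ_12:
(1) I is an additive subgroup? Yes
(2) For r ∈ ℤ_12 and a ∈ I: r·a ∈ I? Yes

Yes, I is an ideal of ℤ_12


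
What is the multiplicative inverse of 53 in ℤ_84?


Use the extended Euclidean algorithm to write 1 = 53·s + 84·t; then s mod 84 is the inverse.
Euclidean algorithm:
  53 = 0·84 + 53
  84 = 1·53 + 31
  53 = 1·31 + 22
  31 = 1·22 + 9
  22 = 2·9 + 4
  9 = 2·4 + 1
  4 = 4·1 + 0
gcd(53,84) = 1
Back-substitution gives: 53·(-19) + 84·(12) = 1
So 53⁻¹ ≡ -19 ≡ 65 (mod 84)
Check: 53 × 65 = 3445 ≡ 1 (mod 84) ✓

53⁻¹ ≡ 65 (mod 84)


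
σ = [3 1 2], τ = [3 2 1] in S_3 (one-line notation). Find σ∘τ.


σ∘τ: apply τ first, then σ
1 →τ 3 →σ 2
2 →τ 2 →σ 1
3 →τ 1 →σ 3

σ∘τ = [2 1 3]


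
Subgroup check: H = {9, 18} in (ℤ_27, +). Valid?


Subgroup test for H = {9, 18} in (ℤ_27, +):
(1) 0 ∈ H? No
(2) Closure: for all a,b ∈ H, (a+b) mod 27 ∈ H? No  [counterexample: 9 + 18 = 0 ∉ H]
(3) Inverses: for all a ∈ H, -a mod 27 ∈ H? Yes

No, H is not a subgroup of ℤ_27


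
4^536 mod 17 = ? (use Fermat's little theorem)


Fermat's little theorem: if p is prime and gcd(a,p)=1, then a^(p-1) ≡ 1 (mod p)
p = 17 is prime, gcd(4,17) = 1
Reduce exponent: 536 mod 16 = 8
So 4^536 ≡ 4^8 (mod 17)
4^8 mod 17 = 1

4^536 ≡ 1 (mod 17)


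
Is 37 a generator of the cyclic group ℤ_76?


g generates ℤ_n iff gcd(g, n) = 1
gcd(37, 76) = 1
Since gcd = 1, 37 is a generator.

Yes, 37 generates ℤ_76


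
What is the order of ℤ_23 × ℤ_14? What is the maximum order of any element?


|ℤ_23 × ℤ_14| = 23 × 14 = 322
Max element order = lcm(23,14) = 322
Cyclic? Yes (gcd=1)

|ℤ_23×ℤ_14| = 322, max element order = 322


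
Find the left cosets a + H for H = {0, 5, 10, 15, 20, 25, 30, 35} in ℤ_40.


H = {0, 5, 10, 15, 20, 25, 30, 35}, |H| = 8
Number of cosets = |G|/|H| = 40/8 = 5
0 + H = {0, 5, 10, 15, 20, 25, 30, 35}
1 + H = {1, 6, 11, 16, 21, 26, 31, 36}
2 + H = {2, 7, 12, 17, 22, 27, 32, 37}
3 + H = {3, 8, 13, 18, 23, 28, 33, 38}
4 + H = {4, 9, 14, 19, 24, 29, 34, 39}

Cosets: 0+H={0,5,10,15,20,25,30,35}; 1+H={1,6,11,16,21,26,31,36}; 2+H={2,7,12,17,22,27,32,37}; 3+H={3,8,13,18,23,28,33,38}; 4+H={4,9,14,19,24,29,34,39}


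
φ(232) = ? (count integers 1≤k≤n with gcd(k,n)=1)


Factor n: 232 = 2^3 × 29
φ(n) = n · ∏(1 - 1/p) over distinct primes p | n
φ(232) = 232 · (1 - 1/2) · (1 - 1/29) = 112

φ(232) = 112


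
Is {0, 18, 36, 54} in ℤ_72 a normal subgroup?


H = {0, 18, 36, 54} in ℤ_72
ℤ_72 is abelian; every subgroup of an abelian group is normal

Yes, normal subgroup


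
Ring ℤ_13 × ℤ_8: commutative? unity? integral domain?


Direct product ring; commutative with unity (1,1); but (1,0)·(0,1) = (0,0) gives zero divisors, so not an integral domain
Commutative: Yes
Integral domain: No
Has unity: Yes

ℤ_13 × ℤ_8: Commutative=Yes, Unity=Yes


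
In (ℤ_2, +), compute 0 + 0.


Operation: addition mod 2
0 + 0 = (a + b) mod 2 with a = 0, b = 0

0 + 0 = 0


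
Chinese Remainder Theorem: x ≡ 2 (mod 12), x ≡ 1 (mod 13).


m₁ = 12, m₂ = 13, gcd = 1, so CRT applies. M = m₁·m₂ = 156
Let M₁ = M/m₁ = 13, M₂ = M/m₂ = 12
Find y₁ ≡ M₁⁻¹ (mod m₁): 13⁻¹ ≡ 1 (mod 12)
Find y₂ ≡ M₂⁻¹ (mod m₂): 12⁻¹ ≡ 12 (mod 13)
x = a₁·M₁·y₁ + a₂·M₂·y₂ = 2·13·1 + 1·12·12 = 170
Reduce mod 156: x ≡ 14
Check: 14 mod 12 = 2 ✓, 14 mod 13 = 1 ✓

x ≡ 14 (mod 156)


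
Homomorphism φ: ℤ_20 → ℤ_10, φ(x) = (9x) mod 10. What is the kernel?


Kernel = preimage of identity
ker(φ) = {x ∈ ℤ_20 : 9x ≡ 0 (mod 10)}. Since 10 | 20, φ is well-defined. The kernel is the cyclic subgroup ⟨10⟩ of ℤ_20 (order 2), i.e. {0, 10}

ker(φ) = {0, 10}


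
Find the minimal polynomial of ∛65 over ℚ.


∛65 satisfies x³ - 65 = 0, irreducible over ℚ (no rational root; 65 is not a perfect cube)

Minimal polynomial: x³ - 65


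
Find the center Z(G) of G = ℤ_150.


Z(G) = {g ∈ G | gx = xg for all x ∈ G}
ℤ_150 is abelian, so Z(G) = G

Z(ℤ_150) = ℤ_150


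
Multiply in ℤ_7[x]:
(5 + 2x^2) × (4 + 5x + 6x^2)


Expand and collect like terms; reduce coefficients mod 7:
x^0: 5·4 = 20 ≡ 6 (mod 7)
x^1: 5·5 + 0·4 = 25 ≡ 4 (mod 7)
x^2: 5·6 + 0·5 + 2·4 = 38 ≡ 3 (mod 7)
x^3: 0·6 + 2·5 = 10 ≡ 3 (mod 7)
x^4: 2·6 = 12 ≡ 5 (mod 7)
Result: 6 + 4x + 3x^2 + 3x^3 + 5x^4

f · g = 6 + 4x + 3x^2 + 3x^3 + 5x^4


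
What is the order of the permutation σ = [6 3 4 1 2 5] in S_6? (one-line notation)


Cycle decomposition: (1 6 5 2 3 4)
Cycle lengths: 6
Order = lcm(6) = 6

ord(σ) = 6


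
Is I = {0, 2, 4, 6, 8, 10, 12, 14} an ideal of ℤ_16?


Check ideal conditions for I = {0, 2, 4, 6, 8, 10, 12, 14} in ℤ_16:
(1) I is an additive subgroup? Yes
(2) For r ∈ ℤ_16 and a ∈ I: r·a ∈ I? Yes

Yes, I is an ideal of ℤ_16


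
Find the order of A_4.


|A_n| = n!/2 (even permutations)
|A_4| = 4!/2 = 24/2 = 12

|A_4| = 12


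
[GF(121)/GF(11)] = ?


GF(121) = GF(11^2), so the extension degree is 2

[GF(121)/GF(11)] = 2


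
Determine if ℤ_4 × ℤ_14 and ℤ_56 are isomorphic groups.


Comparing ℤ_4 × ℤ_14 and ℤ_56:
gcd(4,14) = 2 ≠ 1. Max element order in ℤ_4×ℤ_14 is lcm(4,14) = 28 < 56, so it has no element of order 56

No, ℤ_4 × ℤ_14 ≇ ℤ_56


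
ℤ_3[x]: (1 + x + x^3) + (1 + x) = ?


Add coefficients mod 3:
x^0: 1 + 1 = 2 (mod 3)
x^1: 1 + 1 = 2 (mod 3)
x^2: 0 + 0 = 0 (mod 3)
x^3: 1 + 0 = 1 (mod 3)
Result: 2 + 2x + x^3

f + g = 2 + 2x + x^3


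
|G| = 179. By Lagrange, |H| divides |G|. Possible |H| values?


Lagrange's theorem: |H| divides |G|
|G| = 179
Divisors of 179: 1, 179

Possible subgroup orders: {1, 179}


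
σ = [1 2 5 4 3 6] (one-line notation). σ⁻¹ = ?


To find σ⁻¹, swap domain and range:
σ(1) = 1 → σ⁻¹(1) = 1
σ(2) = 2 → σ⁻¹(2) = 2
σ(3) = 5 → σ⁻¹(5) = 3
σ(4) = 4 → σ⁻¹(4) = 4
σ(5) = 3 → σ⁻¹(3) = 5
σ(6) = 6 → σ⁻¹(6) = 6

σ⁻¹ = [1 2 5 4 3 6]


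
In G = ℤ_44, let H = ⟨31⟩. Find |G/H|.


|⟨31⟩| = n / gcd(31, 44) = 44 / 1 = 44
H is normal (ℤ_44 is abelian).
|G/H| = |G| / |H| = 44 / 44 = 1

|G/H| = 1


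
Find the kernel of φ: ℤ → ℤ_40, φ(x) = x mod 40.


Kernel = preimage of identity
ker(φ) = {x ∈ ℤ : x ≡ 0 (mod 40)} = 40ℤ = {0, ±40, ±80, ...}

ker(φ) = 40ℤ


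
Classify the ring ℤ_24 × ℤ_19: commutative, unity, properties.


Direct product ring; commutative with unity (1,1); but (1,0)·(0,1) = (0,0) gives zero divisors, so not an integral domain
Commutative: Yes
Integral domain: No
Has unity: Yes

ℤ_24 × ℤ_19: Commutative=Yes, Unity=Yes


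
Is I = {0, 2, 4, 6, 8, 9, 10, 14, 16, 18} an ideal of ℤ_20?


Check ideal conditions for I = {0, 2, 4, 6, 8, 9, 10, 14, 16, 18} in ℤ_20:
(1) I is an additive subgroup? No
(2) For r ∈ ℤ_20 and a ∈ I: r·a ∈ I? No  [counterexample: r=2, a=6, r·a mod 20 = 12 ∉ I]

No, I is not an ideal of ℤ_20


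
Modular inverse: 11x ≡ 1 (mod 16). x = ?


Use the extended Euclidean algorithm to write 1 = 11·s + 16·t; then s mod 16 is the inverse.
Euclidean algorithm:
  11 = 0·16 + 11
  16 = 1·11 + 5
  11 = 2·5 + 1
  5 = 5·1 + 0
gcd(11,16) = 1
Back-substitution gives: 11·(3) + 16·(-2) = 1
So 11⁻¹ ≡ 3 ≡ 3 (mod 16)
Check: 11 × 3 = 33 ≡ 1 (mod 16) ✓

11⁻¹ ≡ 3 (mod 16)


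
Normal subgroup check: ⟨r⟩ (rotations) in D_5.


H = ⟨r⟩ (rotations) in D_5
The rotation subgroup ⟨r⟩ has index 2 in D_5, so it is normal

Yes, normal subgroup


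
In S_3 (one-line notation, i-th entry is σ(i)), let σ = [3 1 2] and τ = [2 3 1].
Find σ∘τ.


σ∘τ: apply τ first, then σ
1 →τ 2 →σ 1
2 →τ 3 →σ 2
3 →τ 1 →σ 3

σ∘τ = [1 2 3]


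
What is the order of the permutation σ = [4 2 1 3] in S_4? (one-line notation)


Cycle decomposition: (1 4 3)
Cycle lengths: 3
Order = lcm(3) = 3

ord(σ) = 3


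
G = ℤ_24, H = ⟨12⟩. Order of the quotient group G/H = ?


|⟨12⟩| = n / gcd(12, 24) = 24 / 12 = 2
H is normal (ℤ_24 is abelian).
|G/H| = |G| / |H| = 24 / 2 = 12

|G/H| = 12


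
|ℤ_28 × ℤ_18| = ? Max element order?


|ℤ_28 × ℤ_18| = 28 × 18 = 504
Max element order = lcm(28,18) = 252
Cyclic? No (gcd=2)

|ℤ_28×ℤ_18| = 504, max element order = 252


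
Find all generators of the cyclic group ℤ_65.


g generates ℤ_n iff gcd(g,n) = 1
Prime factors of 65: 5, 13
Generators are g ∈ {1,...,64} not divisible by any of these primes.
Generators: {1, 2, 3, 4, 6, 7, 8, 9, 11, 12, 14, 16, 17, 18, 19, 21, 22, 23, 24, 27, 28, 29, 31, 32, 33, 34, 36, 37, 38, 41, 42, 43, 44, 46, 47, 48, 49, 51, 53, 54, 56, 57, 58, 59, 61, 62, 63, 64}
Number of generators = φ(65) = 48

Generators of ℤ_65 = {1, 2, 3, 4, 6, 7, 8, 9, 11, 12, 14, 16, 17, 18, 19, 21, 22, 23, 24, 27, 28, 29, 31, 32, 33, 34, 36, 37, 38, 41, 42, 43, 44, 46, 47, 48, 49, 51, 53, 54, 56, 57, 58, 59, 61, 62, 63, 64}


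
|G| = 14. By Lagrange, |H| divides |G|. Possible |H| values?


Lagrange's theorem: |H| divides |G|
|G| = 14
Divisors of 14: 1, 2, 7, 14

Possible subgroup orders: {1, 2, 7, 14}


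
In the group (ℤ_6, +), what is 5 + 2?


Operation: addition mod 6
5 + 2 = (a + b) mod 6 with a = 5, b = 2

5 + 2 = 1


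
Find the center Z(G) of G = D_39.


Z(G) = {g ∈ G | gx = xg for all x ∈ G}
For odd n, Z(D_n) = {e}: no nontrivial rotation commutes with all reflections

Z(D_39) = {e}


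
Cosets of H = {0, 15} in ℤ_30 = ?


H = {0, 15}, |H| = 2
Number of cosets = |G|/|H| = 30/2 = 15
0 + H = {0, 15}
1 + H = {1, 16}
2 + H = {2, 17}
3 + H = {3, 18}
4 + H = {4, 19}
5 + H = {5, 20}
6 + H = {6, 21}
7 + H = {7, 22}
8 + H = {8, 23}
9 + H = {9, 24}
10 + H = {10, 25}
11 + H = {11, 26}
12 + H = {12, 27}
13 + H = {13, 28}
14 + H = {14, 29}

Cosets: 0+H={0,15}; 1+H={1,16}; 2+H={2,17}; 3+H={3,18}; 4+H={4,19}; 5+H={5,20}; 6+H={6,21}; 7+H={7,22}; 8+H={8,23}; 9+H={9,24}; 10+H={10,25}; 11+H={11,26}; 12+H={12,27}; 13+H={13,28}; 14+H={14,29}


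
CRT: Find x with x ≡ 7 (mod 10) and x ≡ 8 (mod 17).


m₁ = 10, m₂ = 17, gcd = 1, so CRT applies. M = m₁·m₂ = 170
Let M₁ = M/m₁ = 17, M₂ = M/m₂ = 10
Find y₁ ≡ M₁⁻¹ (mod m₁): 17⁻¹ ≡ 3 (mod 10)
Find y₂ ≡ M₂⁻¹ (mod m₂): 10⁻¹ ≡ 12 (mod 17)
x = a₁·M₁·y₁ + a₂·M₂·y₂ = 7·17·3 + 8·10·12 = 1317
Reduce mod 170: x ≡ 127
Check: 127 mod 10 = 7 ✓, 127 mod 17 = 8 ✓

x ≡ 127 (mod 170)


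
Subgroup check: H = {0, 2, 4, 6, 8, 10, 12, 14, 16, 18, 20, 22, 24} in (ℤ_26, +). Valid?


Subgroup test for H = {0, 2, 4, 6, 8, 10, 12, 14, 16, 18, 20, 22, 24} in (ℤ_26, +):
(1) 0 ∈ H? Yes
(2) Closure: for all a,b ∈ H, (a+b) mod 26 ∈ H? Yes
(3) Inverses: for all a ∈ H, -a mod 26 ∈ H? Yes

Yes, H is a subgroup of ℤ_26


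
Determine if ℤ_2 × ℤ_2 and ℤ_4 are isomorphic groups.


Comparing ℤ_2 × ℤ_2 and ℤ_4:
gcd(2,2) = 2 ≠ 1. Max element order in ℤ_2×ℤ_2 is lcm(2,2) = 2 < 4, so it has no element of order 4

No, ℤ_2 × ℤ_2 ≇ ℤ_4


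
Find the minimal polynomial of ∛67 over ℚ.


∛67 satisfies x³ - 67 = 0, irreducible over ℚ (no rational root; 67 is not a perfect cube)

Minimal polynomial: x³ - 67


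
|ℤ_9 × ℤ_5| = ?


|A × B| = |A| · |B|
|ℤ_9 × ℤ_5| = 9 × 5 = 45

|ℤ_9 × ℤ_5| = 45


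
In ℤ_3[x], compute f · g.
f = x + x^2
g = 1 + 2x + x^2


Expand and collect like terms; reduce coefficients mod 3:
x^0: 0·1 = 0 ≡ 0 (mod 3)
x^1: 0·2 + 1·1 = 1 ≡ 1 (mod 3)
x^2: 0·1 + 1·2 + 1·1 = 3 ≡ 0 (mod 3)
x^3: 1·1 + 1·2 = 3 ≡ 0 (mod 3)
x^4: 1·1 = 1 ≡ 1 (mod 3)
Result: x + x^4

f · g = x + x^4


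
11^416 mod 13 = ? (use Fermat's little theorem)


Fermat's little theorem: if p is prime and gcd(a,p)=1, then a^(p-1) ≡ 1 (mod p)
p = 13 is prime, gcd(11,13) = 1
Reduce exponent: 416 mod 12 = 8
So 11^416 ≡ 11^8 (mod 13)
11^8 mod 13 = 9

11^416 ≡ 9 (mod 13)


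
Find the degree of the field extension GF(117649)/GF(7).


GF(117649) = GF(7^6), so the extension degree is 6

[GF(117649)/GF(7)] = 6


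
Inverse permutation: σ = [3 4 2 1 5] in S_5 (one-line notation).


To find σ⁻¹, swap domain and range:
σ(1) = 3 → σ⁻¹(3) = 1
σ(2) = 4 → σ⁻¹(4) = 2
σ(3) = 2 → σ⁻¹(2) = 3
σ(4) = 1 → σ⁻¹(1) = 4
σ(5) = 5 → σ⁻¹(5) = 5

σ⁻¹ = [4 3 1 2 5]


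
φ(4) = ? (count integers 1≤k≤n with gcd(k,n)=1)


φ(n) = count of k ∈ {1,...,n} with gcd(k,n)=1
Coprimes to 4: {1, 3}
Count: 2

φ(4) = 2


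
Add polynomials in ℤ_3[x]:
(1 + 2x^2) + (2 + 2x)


Add coefficients mod 3:
x^0: 1 + 2 = 0 (mod 3)
x^1: 0 + 2 = 2 (mod 3)
x^2: 2 + 0 = 2 (mod 3)
Result: 2x + 2x^2

f + g = 2x + 2x^2


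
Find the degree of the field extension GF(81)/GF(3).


GF(81) = GF(3^4), so the extension degree is 4

[GF(81)/GF(3)] = 4


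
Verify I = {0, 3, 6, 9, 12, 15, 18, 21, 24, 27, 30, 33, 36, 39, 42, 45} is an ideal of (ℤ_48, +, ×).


Check ideal conditions for I = {0, 3, 6, 9, 12, 15, 18, 21, 24, 27, 30, 33, 36, 39, 42, 45} in ℤ_48:
(1) I is an additive subgroup? Yes
(2) For r ∈ ℤ_48 and a ∈ I: r·a ∈ I? Yes

Yes, I is an ideal of ℤ_48


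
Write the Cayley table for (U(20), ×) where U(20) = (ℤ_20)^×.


Elements: {1, 3, 7, 9, 11, 13, 17, 19}
Operation: multiplication mod 20
Entry (a, b) = (a × b) mod 20

Cayley table:
   |  1 |  3 |  7 |  9 | 11 | 13 | 17 | 19
 1 |  1 |  3 |  7 |  9 | 11 | 13 | 17 | 19
 3 |  3 |  9 |  1 |  7 | 13 | 19 | 11 | 17
 7 |  7 |  1 |  9 |  3 | 17 | 11 | 19 | 13
 9 |  9 |  7 |  3 |  1 | 19 | 17 | 13 | 11
11 | 11 | 13 | 17 | 19 |  1 |  3 |  7 |  9
13 | 13 | 19 | 11 | 17 |  3 |  9 |  1 |  7
17 | 17 | 11 | 19 | 13 |  7 |  1 |  9 |  3
19 | 19 | 17 | 13 | 11 |  9 |  7 |  3 |  1


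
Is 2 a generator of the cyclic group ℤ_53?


g generates ℤ_n iff gcd(g, n) = 1
gcd(2, 53) = 1
Since gcd = 1, 2 is a generator.

Yes, 2 generates ℤ_53


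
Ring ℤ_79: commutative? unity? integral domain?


ℤ_79 is a commutative ring with unity 1; 79 is prime, so ℤ_79 is a field (hence an integral domain)
Commutative: Yes
Integral domain: Yes
Has unity: Yes

ℤ_79: Commutative=Yes, Unity=Yes


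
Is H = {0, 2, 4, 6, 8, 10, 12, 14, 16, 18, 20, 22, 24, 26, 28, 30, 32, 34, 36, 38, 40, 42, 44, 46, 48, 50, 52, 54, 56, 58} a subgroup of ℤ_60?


Subgroup test for H = {0, 2, 4, 6, 8, 10, 12, 14, 16, 18, 20, 22, 24, 26, 28, 30, 32, 34, 36, 38, 40, 42, 44, 46, 48, 50, 52, 54, 56, 58} in (ℤ_60, +):
(1) 0 ∈ H? Yes
(2) Closure: for all a,b ∈ H, (a+b) mod 60 ∈ H? Yes
(3) Inverses: for all a ∈ H, -a mod 60 ∈ H? Yes

Yes, H is a subgroup of ℤ_60


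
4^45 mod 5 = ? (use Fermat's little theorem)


Fermat's little theorem: if p is prime and gcd(a,p)=1, then a^(p-1) ≡ 1 (mod p)
p = 5 is prime, gcd(4,5) = 1
Reduce exponent: 45 mod 4 = 1
So 4^45 ≡ 4^1 (mod 5)
4^1 mod 5 = 4

4^45 ≡ 4 (mod 5)


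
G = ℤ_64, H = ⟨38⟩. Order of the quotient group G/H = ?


|⟨38⟩| = n / gcd(38, 64) = 64 / 2 = 32
H is normal (ℤ_64 is abelian).
|G/H| = |G| / |H| = 64 / 32 = 2

|G/H| = 2


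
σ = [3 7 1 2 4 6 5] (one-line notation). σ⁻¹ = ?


To find σ⁻¹, swap domain and range:
σ(1) = 3 → σ⁻¹(3) = 1
σ(2) = 7 → σ⁻¹(7) = 2
σ(3) = 1 → σ⁻¹(1) = 3
σ(4) = 2 → σ⁻¹(2) = 4
σ(5) = 4 → σ⁻¹(4) = 5
σ(6) = 6 → σ⁻¹(6) = 6
σ(7) = 5 → σ⁻¹(5) = 7

σ⁻¹ = [3 4 1 5 7 6 2]


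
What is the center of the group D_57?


Z(G) = {g ∈ G | gx = xg for all x ∈ G}
For odd n, Z(D_n) = {e}: no nontrivial rotation commutes with all reflections

Z(D_57) = {e}


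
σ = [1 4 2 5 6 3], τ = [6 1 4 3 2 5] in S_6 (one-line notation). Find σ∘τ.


σ∘τ: apply τ first, then σ
1 →τ 6 →σ 3
2 →τ 1 →σ 1
3 →τ 4 →σ 5
4 →τ 3 →σ 2
5 →τ 2 →σ 4
6 →τ 5 →σ 6

σ∘τ = [3 1 5 2 4 6]


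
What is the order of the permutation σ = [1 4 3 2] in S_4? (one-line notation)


Cycle decomposition: (2 4)
Cycle lengths: 2
Order = lcm(2) = 2

ord(σ) = 2


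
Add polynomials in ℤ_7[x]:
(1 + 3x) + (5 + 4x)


Add coefficients mod 7:
x^0: 1 + 5 = 6 (mod 7)
x^1: 3 + 4 = 0 (mod 7)
Result: 6

f + g = 6


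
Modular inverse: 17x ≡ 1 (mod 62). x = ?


Use the extended Euclidean algorithm to write 1 = 17·s + 62·t; then s mod 62 is the inverse.
Euclidean algorithm:
  17 = 0·62 + 17
  62 = 3·17 + 11
  17 = 1·11 + 6
  11 = 1·6 + 5
  6 = 1·5 + 1
  5 = 5·1 + 0
gcd(17,62) = 1
Back-substitution gives: 17·(11) + 62·(-3) = 1
So 17⁻¹ ≡ 11 ≡ 11 (mod 62)
Check: 17 × 11 = 187 ≡ 1 (mod 62) ✓

17⁻¹ ≡ 11 (mod 62)


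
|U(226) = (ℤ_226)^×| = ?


U(n) is the group of units mod n; |U(n)| = φ(n)
|U(226)| = φ(226) = 112

|U(226) = (ℤ_226)^×| = 112


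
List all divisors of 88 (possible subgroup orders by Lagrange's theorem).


Lagrange's theorem: |H| divides |G|
|G| = 88
Divisors of 88: 1, 2, 4, 8, 11, 22, 44, 88

Possible subgroup orders: {1, 2, 4, 8, 11, 22, 44, 88}


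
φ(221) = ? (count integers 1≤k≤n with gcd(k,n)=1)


Factor n: 221 = 13 × 17
φ(n) = n · ∏(1 - 1/p) over distinct primes p | n
φ(221) = 221 · (1 - 1/13) · (1 - 1/17) = 192

φ(221) = 192


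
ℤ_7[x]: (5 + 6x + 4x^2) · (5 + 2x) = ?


Expand and collect like terms; reduce coefficients mod 7:
x^0: 5·5 = 25 ≡ 4 (mod 7)
x^1: 5·2 + 6·5 = 40 ≡ 5 (mod 7)
x^2: 6·2 + 4·5 = 32 ≡ 4 (mod 7)
x^3: 4·2 = 8 ≡ 1 (mod 7)
Result: 4 + 5x + 4x^2 + x^3

f · g = 4 + 5x + 4x^2 + x^3


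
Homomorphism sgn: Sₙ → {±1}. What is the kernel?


Kernel = preimage of identity
ker(sgn) = even permutations = Aₙ

ker(sgn) = Aₙ


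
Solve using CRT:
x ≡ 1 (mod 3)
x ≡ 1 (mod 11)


m₁ = 3, m₂ = 11, gcd = 1, so CRT applies. M = m₁·m₂ = 33
Let M₁ = M/m₁ = 11, M₂ = M/m₂ = 3
Find y₁ ≡ M₁⁻¹ (mod m₁): 11⁻¹ ≡ 2 (mod 3)
Find y₂ ≡ M₂⁻¹ (mod m₂): 3⁻¹ ≡ 4 (mod 11)
x = a₁·M₁·y₁ + a₂·M₂·y₂ = 1·11·2 + 1·3·4 = 34
Reduce mod 33: x ≡ 1
Check: 1 mod 3 = 1 ✓, 1 mod 11 = 1 ✓

x ≡ 1 (mod 33)


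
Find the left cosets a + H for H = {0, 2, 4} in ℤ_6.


H = {0, 2, 4}, |H| = 3
Number of cosets = |G|/|H| = 6/3 = 2
0 + H = {0, 2, 4}
1 + H = {1, 3, 5}

Cosets: 0+H={0,2,4}; 1+H={1,3,5}


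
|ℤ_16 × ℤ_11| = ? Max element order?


|ℤ_16 × ℤ_11| = 16 × 11 = 176
Max element order = lcm(16,11) = 176
Cyclic? Yes (gcd=1)

|ℤ_16×ℤ_11| = 176, max element order = 176


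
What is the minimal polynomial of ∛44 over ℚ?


∛44 satisfies x³ - 44 = 0, irreducible over ℚ (no rational root; 44 is not a perfect cube)

Minimal polynomial: x³ - 44


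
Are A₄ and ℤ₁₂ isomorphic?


Comparing A₄ and ℤ₁₂:
A₄ is non-abelian, ℤ₁₂ is abelian

No, A₄ ≇ ℤ₁₂


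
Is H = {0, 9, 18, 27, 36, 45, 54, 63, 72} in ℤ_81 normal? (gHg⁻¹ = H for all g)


H = {0, 9, 18, 27, 36, 45, 54, 63, 72} in ℤ_81
ℤ_81 is abelian; every subgroup of an abelian group is normal

Yes, normal subgroup


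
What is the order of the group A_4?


|A_n| = n!/2 (even permutations)
|A_4| = 4!/2 = 24/2 = 12

|A_4| = 12


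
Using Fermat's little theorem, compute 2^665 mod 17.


Fermat's little theorem: if p is prime and gcd(a,p)=1, then a^(p-1) ≡ 1 (mod p)
p = 17 is prime, gcd(2,17) = 1
Reduce exponent: 665 mod 16 = 9
So 2^665 ≡ 2^9 (mod 17)
2^9 mod 17 = 2

2^665 ≡ 2 (mod 17)


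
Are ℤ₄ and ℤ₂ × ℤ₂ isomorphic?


Comparing ℤ₄ and ℤ₂ × ℤ₂:
ℤ₄ has an element of order 4; ℤ₂×ℤ₂ has exponent 2

No, ℤ₄ ≇ ℤ₂ × ℤ₂


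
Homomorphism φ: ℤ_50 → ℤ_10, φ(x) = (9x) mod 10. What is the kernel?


Kernel = preimage of identity
ker(φ) = {x ∈ ℤ_50 : 9x ≡ 0 (mod 10)}. Since 10 | 50, φ is well-defined. The kernel is the cyclic subgroup ⟨10⟩ of ℤ_50 (order 5), i.e. {0, 10, 20, 30, 40}

ker(φ) = {0, 10, 20, 30, 40}


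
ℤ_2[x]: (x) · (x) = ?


Expand and collect like terms; reduce coefficients mod 2:
x^0: 0·0 = 0 ≡ 0 (mod 2)
x^1: 0·1 + 1·0 = 0 ≡ 0 (mod 2)
x^2: 1·1 = 1 ≡ 1 (mod 2)
Result: x^2

f · g = x^2


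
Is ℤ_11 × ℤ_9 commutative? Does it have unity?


Direct product ring; commutative with unity (1,1); but (1,0)·(0,1) = (0,0) gives zero divisors, so not an integral domain
Commutative: Yes
Integral domain: No
Has unity: Yes

ℤ_11 × ℤ_9: Commutative=Yes, Unity=Yes


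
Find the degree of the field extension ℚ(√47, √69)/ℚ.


[ℚ(√47,√69):ℚ] = [ℚ(√47,√69):ℚ(√47)]·[ℚ(√47):ℚ] = 2·2 = 4

[ℚ(√47, √69)/ℚ] = 4


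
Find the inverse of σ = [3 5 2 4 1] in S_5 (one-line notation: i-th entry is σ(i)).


To find σ⁻¹, swap domain and range:
σ(1) = 3 → σ⁻¹(3) = 1
σ(2) = 5 → σ⁻¹(5) = 2
σ(3) = 2 → σ⁻¹(2) = 3
σ(4) = 4 → σ⁻¹(4) = 4
σ(5) = 1 → σ⁻¹(1) = 5

σ⁻¹ = [5 3 1 4 2]


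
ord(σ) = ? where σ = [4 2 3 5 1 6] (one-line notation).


Cycle decomposition: (1 4 5)
Cycle lengths: 3
Order = lcm(3) = 3

ord(σ) = 3


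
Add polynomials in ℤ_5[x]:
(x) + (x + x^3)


Add coefficients mod 5:
x^0: 0 + 0 = 0 (mod 5)
x^1: 1 + 1 = 2 (mod 5)
x^2: 0 + 0 = 0 (mod 5)
x^3: 0 + 1 = 1 (mod 5)
Result: 2x + x^3

f + g = 2x + x^3


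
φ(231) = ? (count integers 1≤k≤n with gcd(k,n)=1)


Factor n: 231 = 3 × 7 × 11
φ(n) = n · ∏(1 - 1/p) over distinct primes p | n
φ(231) = 231 · (1 - 1/3) · (1 - 1/7) · (1 - 1/11) = 120

φ(231) = 120
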